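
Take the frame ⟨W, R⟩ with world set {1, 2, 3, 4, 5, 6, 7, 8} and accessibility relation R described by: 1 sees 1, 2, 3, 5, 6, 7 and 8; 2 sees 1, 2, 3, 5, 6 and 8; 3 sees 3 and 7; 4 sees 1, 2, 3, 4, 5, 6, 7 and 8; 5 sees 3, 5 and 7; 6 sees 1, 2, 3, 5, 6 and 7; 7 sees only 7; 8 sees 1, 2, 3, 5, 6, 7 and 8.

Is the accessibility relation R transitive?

No

Transitive: no — 2 R 1 and 1 R 7, but not 2 R 7.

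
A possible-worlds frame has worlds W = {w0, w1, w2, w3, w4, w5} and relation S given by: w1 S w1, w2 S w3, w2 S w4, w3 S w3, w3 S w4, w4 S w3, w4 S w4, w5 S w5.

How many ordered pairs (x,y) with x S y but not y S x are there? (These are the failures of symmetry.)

Enumerating: (w2,w3), (w2,w4).

2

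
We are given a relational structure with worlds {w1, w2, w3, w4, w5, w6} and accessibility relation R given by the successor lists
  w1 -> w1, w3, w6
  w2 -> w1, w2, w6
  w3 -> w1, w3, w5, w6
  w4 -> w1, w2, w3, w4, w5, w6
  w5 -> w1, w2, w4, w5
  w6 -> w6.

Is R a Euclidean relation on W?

Euclidean: no — w1 R w6 and w1 R w3, but not w6 R w3.

No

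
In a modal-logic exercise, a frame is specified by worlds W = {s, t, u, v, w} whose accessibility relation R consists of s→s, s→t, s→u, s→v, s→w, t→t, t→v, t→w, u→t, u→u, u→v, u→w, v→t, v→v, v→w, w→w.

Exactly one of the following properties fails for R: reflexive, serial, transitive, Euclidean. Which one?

Reflexive: yes — every world is R-related to itself.
Serial: yes — every world has a successor (e.g. s R s).
Transitive: yes — every two-step R-path is closed by a direct edge.
Euclidean: no — s R t and s R u, but not t R u.
Only Euclidean fails.

Euclidean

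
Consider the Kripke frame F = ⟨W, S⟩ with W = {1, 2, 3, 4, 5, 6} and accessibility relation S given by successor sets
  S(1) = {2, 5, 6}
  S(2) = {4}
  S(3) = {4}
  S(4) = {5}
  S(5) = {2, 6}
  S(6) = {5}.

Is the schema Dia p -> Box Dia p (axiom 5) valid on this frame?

No

Axiom 5 corresponds to the accessibility relation being Euclidean.
Euclidean: no — 1 S 2 and 1 S 5, but not 2 S 5.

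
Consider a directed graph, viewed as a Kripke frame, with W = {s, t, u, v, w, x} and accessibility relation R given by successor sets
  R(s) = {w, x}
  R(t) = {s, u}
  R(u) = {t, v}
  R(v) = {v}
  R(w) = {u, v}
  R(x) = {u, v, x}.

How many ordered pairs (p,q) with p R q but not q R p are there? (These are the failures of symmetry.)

8

Enumerating: (s,w), (s,x), (t,s), (u,v), (w,u), (w,v), (x,u), (x,v).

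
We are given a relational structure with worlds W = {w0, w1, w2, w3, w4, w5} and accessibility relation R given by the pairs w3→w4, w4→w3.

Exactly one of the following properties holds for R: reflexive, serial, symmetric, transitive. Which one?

symmetric

Reflexive: no — w0 is not related to itself.
Serial: no — w0 has no R-successor.
Symmetric: yes — every pair in R has its reverse in R.
Transitive: no — w3 R w4 and w4 R w3, but not w3 R w3.
Only symmetric holds.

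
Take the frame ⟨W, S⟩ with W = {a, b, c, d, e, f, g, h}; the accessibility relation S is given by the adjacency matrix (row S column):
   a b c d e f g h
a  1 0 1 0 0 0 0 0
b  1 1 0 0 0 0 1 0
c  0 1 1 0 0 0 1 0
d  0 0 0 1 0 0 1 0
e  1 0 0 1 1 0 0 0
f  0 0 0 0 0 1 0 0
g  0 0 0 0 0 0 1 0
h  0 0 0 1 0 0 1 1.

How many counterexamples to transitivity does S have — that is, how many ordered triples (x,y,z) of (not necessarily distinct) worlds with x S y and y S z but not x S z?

Enumerating: (a,c,b), (a,c,g), (b,a,c), (c,b,a), (e,a,c), (e,d,g).

6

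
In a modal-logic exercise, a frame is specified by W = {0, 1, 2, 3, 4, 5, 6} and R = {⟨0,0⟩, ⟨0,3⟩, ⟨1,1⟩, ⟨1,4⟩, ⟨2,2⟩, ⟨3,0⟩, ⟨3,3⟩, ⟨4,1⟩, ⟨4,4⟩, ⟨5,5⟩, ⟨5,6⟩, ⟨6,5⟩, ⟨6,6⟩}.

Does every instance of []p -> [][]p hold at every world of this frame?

Axiom 4 corresponds to the accessibility relation being transitive.
Transitive: yes — every two-step R-path is closed by a direct edge.

Yes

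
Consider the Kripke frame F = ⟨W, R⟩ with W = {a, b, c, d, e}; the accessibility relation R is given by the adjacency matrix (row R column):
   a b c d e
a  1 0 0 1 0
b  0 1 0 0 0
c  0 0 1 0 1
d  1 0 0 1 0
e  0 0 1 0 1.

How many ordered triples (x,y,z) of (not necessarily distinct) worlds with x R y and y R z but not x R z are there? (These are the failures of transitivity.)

R is transitive; there are no such tuples.

0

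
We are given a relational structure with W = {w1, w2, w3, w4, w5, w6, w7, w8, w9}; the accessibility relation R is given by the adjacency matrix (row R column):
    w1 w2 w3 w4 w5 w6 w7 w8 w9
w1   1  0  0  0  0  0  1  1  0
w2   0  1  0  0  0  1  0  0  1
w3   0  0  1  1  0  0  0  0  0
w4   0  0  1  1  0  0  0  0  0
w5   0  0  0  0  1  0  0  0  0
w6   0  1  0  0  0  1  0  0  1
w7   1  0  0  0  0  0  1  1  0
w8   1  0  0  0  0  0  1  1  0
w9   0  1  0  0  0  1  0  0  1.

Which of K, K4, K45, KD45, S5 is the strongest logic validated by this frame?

S5

Transitive (axiom 4): yes — every two-step R-path is closed by a direct edge.
Euclidean (axiom 5): yes — any two successors of a common world are R-related.
Serial (axiom D): yes — every world has a successor (e.g. w1 R w1).
Reflexive (axiom T): yes — every world is R-related to itself.
So F validates K, K4, K45, KD45, S5. The strongest is S5.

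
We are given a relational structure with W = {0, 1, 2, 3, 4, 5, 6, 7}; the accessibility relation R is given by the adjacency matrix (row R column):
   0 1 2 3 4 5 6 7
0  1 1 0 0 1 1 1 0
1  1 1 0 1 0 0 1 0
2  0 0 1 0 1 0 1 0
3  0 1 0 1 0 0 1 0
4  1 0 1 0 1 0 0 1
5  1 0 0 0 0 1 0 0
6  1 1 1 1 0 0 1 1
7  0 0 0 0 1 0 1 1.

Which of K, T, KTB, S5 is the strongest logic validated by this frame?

KTB

Reflexive (axiom T): yes — every world is R-related to itself.
Symmetric (axiom B): yes — every pair in R has its reverse in R.
Euclidean (axiom 5): no — 0 R 1 and 0 R 4, but not 1 R 4.
So F validates K, T, KTB; S5 would additionally require R to be Euclidean. The strongest is KTB.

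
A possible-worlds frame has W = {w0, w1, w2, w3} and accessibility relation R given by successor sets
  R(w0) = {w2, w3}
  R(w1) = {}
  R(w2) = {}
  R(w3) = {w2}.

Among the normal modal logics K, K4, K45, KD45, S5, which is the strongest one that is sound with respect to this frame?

Transitive (axiom 4): yes — every two-step R-path is closed by a direct edge.
Euclidean (axiom 5): no — w0 R w2 and w0 R w3, but not w2 R w3.
Serial (axiom D): no — w1 has no R-successor.
Reflexive (axiom T): no — w0 is not related to itself.
So F validates K, K4; K45 would additionally require R to be Euclidean. The strongest is K4.

K4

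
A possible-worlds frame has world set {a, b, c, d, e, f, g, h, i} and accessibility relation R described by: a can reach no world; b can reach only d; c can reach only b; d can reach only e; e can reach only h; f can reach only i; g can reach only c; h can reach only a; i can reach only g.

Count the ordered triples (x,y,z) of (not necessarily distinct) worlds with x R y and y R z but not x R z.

7

Enumerating: (b,d,e), (c,b,d), (d,e,h), (e,h,a), (f,i,g), (g,c,b), (i,g,c).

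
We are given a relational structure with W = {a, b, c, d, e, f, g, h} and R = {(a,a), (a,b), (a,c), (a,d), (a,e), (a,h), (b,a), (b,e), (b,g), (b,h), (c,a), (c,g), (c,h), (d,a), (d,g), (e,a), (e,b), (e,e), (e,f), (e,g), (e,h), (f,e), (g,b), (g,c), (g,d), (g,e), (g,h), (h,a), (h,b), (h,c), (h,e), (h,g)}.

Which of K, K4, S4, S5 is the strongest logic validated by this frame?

Transitive (axiom 4): no — a R b and b R g, but not a R g.
Reflexive (axiom T): no — b is not related to itself.
Euclidean (axiom 5): no — a R b and a R c, but not b R c.
So F validates K; K4 would additionally require R to be transitive. The strongest is K.

K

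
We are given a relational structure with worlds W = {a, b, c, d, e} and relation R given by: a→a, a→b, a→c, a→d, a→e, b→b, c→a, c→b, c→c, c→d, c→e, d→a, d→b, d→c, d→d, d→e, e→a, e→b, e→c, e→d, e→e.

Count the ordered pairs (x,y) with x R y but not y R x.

4

Enumerating: (a,b), (c,b), (d,b), (e,b).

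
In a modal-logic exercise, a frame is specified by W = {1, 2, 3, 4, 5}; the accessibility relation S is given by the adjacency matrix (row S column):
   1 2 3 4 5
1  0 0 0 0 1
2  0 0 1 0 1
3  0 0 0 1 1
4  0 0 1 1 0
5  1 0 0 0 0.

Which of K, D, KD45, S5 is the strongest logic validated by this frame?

D

Serial (axiom D): yes — every world has a successor (e.g. 1 S 5).
Euclidean (axiom 5): no — 2 S 5 and 2 S 3, but not 5 S 3.
Transitive (axiom 4): no — 2 S 3 and 3 S 4, but not 2 S 4.
Reflexive (axiom T): no — 1 is not related to itself.
So F validates K, D; KD45 would additionally require S to be Euclidean and transitive. The strongest is D.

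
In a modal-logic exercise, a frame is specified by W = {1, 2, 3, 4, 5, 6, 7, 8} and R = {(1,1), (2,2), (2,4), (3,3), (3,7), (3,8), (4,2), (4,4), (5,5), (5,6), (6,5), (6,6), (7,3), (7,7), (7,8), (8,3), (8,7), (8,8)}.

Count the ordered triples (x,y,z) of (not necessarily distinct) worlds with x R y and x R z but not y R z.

R is Euclidean; there are no such tuples.

0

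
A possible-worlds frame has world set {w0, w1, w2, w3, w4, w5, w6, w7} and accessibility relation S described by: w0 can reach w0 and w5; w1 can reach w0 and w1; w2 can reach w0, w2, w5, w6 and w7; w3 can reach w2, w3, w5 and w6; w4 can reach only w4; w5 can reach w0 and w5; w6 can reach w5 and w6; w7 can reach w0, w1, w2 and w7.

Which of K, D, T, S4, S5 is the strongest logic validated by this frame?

Serial (axiom D): yes — every world has a successor (e.g. w0 S w0).
Reflexive (axiom T): yes — every world is S-related to itself.
Transitive (axiom 4): no — w1 S w0 and w0 S w5, but not w1 S w5.
Euclidean (axiom 5): no — w2 S w0 and w2 S w6, but not w0 S w6.
So F validates K, D, T; S4 would additionally require S to be transitive. The strongest is T.

T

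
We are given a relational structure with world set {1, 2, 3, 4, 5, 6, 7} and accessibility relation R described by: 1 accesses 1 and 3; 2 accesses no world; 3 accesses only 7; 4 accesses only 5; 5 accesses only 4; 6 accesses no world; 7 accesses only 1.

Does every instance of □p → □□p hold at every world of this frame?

No

Axiom 4 corresponds to the accessibility relation being transitive.
Transitive: no — 1 R 3 and 3 R 7, but not 1 R 7.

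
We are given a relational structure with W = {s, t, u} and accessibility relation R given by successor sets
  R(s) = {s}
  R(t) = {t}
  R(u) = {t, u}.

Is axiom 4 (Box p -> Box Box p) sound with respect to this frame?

Yes

By correspondence theory, 4 is valid on a frame iff R is transitive.
Transitive: yes — every two-step R-path is closed by a direct edge.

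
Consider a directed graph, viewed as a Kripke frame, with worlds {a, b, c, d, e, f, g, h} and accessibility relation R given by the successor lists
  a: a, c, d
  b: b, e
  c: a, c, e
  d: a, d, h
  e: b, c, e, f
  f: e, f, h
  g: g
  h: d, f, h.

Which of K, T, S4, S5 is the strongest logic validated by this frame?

T

Reflexive (axiom T): yes — every world is R-related to itself.
Transitive (axiom 4): no — a R c and c R e, but not a R e.
Euclidean (axiom 5): no — a R c and a R d, but not c R d.
So F validates K, T; S4 would additionally require R to be transitive. The strongest is T.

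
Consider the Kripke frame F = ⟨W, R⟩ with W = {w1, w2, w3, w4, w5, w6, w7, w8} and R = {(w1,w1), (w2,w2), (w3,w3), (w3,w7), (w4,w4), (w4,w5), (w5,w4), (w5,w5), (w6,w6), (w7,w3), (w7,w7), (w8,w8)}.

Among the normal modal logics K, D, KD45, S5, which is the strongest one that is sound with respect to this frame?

Serial (axiom D): yes — every world has a successor (e.g. w1 R w1).
Euclidean (axiom 5): yes — any two successors of a common world are R-related.
Transitive (axiom 4): yes — every two-step R-path is closed by a direct edge.
Reflexive (axiom T): yes — every world is R-related to itself.
So F validates K, D, KD45, S5. The strongest is S5.

S5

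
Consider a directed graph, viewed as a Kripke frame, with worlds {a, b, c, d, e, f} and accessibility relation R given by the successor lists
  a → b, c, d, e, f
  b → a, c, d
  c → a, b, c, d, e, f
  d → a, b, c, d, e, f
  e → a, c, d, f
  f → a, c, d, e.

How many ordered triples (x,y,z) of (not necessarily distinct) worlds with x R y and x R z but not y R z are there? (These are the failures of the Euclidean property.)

Enumerating: (a,b,b), (a,b,e), (a,b,f), (a,e,b), (a,e,e), (a,f,b), (a,f,f), (b,a,a), (c,a,a), (c,b,b), (c,b,e), (c,b,f), … and 16 more.
Total: 28.

28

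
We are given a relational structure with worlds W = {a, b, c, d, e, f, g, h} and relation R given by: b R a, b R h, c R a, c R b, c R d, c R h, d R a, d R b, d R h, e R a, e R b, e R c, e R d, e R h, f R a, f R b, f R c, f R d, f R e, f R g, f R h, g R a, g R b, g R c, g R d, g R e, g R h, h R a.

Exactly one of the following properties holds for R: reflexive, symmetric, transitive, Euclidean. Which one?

transitive

Reflexive: no — a is not related to itself.
Symmetric: no — b R a but not a R b.
Transitive: yes — every two-step R-path is closed by a direct edge.
Euclidean: no — b R a and b R h, but not a R h.
Only transitive holds.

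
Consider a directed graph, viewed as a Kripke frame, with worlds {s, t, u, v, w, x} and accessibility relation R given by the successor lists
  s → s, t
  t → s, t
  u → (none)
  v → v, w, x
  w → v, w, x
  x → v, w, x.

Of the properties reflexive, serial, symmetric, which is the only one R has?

Reflexive: no — u is not related to itself.
Serial: no — u has no R-successor.
Symmetric: yes — every pair in R has its reverse in R.
Only symmetric holds.

symmetric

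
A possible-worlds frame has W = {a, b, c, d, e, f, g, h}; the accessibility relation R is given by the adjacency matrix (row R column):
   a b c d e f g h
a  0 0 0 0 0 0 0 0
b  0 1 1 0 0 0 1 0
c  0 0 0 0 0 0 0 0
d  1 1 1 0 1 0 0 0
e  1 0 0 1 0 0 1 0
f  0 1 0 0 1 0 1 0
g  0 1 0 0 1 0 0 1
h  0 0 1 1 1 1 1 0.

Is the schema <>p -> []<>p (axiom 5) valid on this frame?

By correspondence theory, 5 is valid on a frame iff R is Euclidean.
Euclidean: no — b R c and b R g, but not c R g.

No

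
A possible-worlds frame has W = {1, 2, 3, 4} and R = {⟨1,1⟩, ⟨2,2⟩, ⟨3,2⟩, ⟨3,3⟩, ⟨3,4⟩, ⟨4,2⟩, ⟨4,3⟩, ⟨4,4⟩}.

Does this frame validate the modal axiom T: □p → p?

Yes

The schema T characterises exactly the reflexive frames.
Reflexive: yes — every world is R-related to itself.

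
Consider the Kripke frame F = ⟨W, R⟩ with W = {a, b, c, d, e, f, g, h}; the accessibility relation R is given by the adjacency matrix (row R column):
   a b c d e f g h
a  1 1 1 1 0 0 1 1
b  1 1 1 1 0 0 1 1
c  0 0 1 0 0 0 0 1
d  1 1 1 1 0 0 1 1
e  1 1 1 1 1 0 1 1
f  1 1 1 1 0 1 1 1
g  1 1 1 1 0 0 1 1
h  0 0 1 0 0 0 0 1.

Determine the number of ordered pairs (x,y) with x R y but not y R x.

Enumerating: (a,c), (a,h), (b,c), (b,h), (d,c), (d,h), (e,a), (e,b), (e,c), (e,d), (e,g), (e,h), … and 8 more.
Total: 20.

20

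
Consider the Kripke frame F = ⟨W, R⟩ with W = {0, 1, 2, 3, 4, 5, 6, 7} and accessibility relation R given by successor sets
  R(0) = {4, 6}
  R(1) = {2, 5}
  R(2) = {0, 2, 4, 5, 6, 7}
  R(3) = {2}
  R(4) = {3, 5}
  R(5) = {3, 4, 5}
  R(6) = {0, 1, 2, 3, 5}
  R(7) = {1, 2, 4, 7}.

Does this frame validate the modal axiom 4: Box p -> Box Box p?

No

By correspondence theory, 4 is valid on a frame iff R is transitive.
Transitive: no — 0 R 4 and 4 R 3, but not 0 R 3.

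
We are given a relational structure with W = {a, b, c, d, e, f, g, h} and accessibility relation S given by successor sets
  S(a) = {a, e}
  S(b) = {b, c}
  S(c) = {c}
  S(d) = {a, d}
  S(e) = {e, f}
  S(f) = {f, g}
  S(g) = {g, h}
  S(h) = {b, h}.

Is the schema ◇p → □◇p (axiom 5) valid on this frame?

No

The schema 5 characterises exactly the Euclidean frames.
Euclidean: no — a S e and a S a, but not e S a.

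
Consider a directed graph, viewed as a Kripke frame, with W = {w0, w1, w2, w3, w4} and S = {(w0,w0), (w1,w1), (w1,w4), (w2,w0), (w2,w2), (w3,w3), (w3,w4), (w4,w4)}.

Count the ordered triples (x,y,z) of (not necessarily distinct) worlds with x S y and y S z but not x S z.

S is transitive; there are no such tuples.

0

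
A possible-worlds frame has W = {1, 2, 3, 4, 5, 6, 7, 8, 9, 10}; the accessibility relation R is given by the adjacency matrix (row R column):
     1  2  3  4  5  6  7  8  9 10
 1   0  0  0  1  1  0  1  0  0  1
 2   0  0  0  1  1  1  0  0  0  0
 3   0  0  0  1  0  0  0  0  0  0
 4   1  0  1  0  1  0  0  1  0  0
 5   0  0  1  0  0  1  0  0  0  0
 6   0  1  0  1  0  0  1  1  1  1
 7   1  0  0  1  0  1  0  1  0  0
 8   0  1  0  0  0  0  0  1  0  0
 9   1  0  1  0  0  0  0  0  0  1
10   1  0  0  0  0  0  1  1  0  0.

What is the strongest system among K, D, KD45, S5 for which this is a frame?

D

Serial (axiom D): yes — every world has a successor (e.g. 1 R 10).
Euclidean (axiom 5): no — 1 R 10 and 1 R 4, but not 10 R 4.
Transitive (axiom 4): no — 1 R 10 and 10 R 8, but not 1 R 8.
Reflexive (axiom T): no — 1 is not related to itself.
So F validates K, D; KD45 would additionally require R to be Euclidean and transitive. The strongest is D.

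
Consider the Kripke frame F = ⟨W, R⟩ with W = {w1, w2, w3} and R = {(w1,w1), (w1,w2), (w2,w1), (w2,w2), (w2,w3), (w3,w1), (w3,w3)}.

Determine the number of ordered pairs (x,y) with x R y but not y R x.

Enumerating: (w2,w3), (w3,w1).

2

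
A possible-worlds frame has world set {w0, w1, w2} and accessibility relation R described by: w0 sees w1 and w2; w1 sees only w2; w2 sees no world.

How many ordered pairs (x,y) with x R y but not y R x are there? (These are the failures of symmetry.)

3

Enumerating: (w0,w1), (w0,w2), (w1,w2).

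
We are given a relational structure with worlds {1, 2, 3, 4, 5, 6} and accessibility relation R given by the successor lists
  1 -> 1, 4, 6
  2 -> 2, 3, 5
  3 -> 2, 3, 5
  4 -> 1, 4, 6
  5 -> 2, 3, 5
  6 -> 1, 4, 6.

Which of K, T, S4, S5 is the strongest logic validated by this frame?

S5

Reflexive (axiom T): yes — every world is R-related to itself.
Transitive (axiom 4): yes — every two-step R-path is closed by a direct edge.
Euclidean (axiom 5): yes — any two successors of a common world are R-related.
So F validates K, T, S4, S5. The strongest is S5.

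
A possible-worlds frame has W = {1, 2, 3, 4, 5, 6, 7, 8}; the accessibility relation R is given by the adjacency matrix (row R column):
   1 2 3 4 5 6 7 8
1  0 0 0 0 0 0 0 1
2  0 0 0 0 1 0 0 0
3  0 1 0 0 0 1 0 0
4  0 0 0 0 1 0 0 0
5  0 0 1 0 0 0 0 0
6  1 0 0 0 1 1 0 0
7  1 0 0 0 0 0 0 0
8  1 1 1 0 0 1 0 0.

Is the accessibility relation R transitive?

Transitive: no — 1 R 8 and 8 R 2, but not 1 R 2.

No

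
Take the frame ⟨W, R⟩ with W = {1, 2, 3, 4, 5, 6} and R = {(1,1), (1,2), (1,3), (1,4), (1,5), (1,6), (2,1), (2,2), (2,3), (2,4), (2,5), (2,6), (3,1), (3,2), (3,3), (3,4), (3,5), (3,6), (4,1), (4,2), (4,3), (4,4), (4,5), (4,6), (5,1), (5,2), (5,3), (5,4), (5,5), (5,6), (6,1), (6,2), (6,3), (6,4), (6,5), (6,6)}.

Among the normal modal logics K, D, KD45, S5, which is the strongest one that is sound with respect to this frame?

Serial (axiom D): yes — every world has a successor (e.g. 1 R 1).
Euclidean (axiom 5): yes — any two successors of a common world are R-related.
Transitive (axiom 4): yes — every two-step R-path is closed by a direct edge.
Reflexive (axiom T): yes — every world is R-related to itself.
So F validates K, D, KD45, S5. The strongest is S5.

S5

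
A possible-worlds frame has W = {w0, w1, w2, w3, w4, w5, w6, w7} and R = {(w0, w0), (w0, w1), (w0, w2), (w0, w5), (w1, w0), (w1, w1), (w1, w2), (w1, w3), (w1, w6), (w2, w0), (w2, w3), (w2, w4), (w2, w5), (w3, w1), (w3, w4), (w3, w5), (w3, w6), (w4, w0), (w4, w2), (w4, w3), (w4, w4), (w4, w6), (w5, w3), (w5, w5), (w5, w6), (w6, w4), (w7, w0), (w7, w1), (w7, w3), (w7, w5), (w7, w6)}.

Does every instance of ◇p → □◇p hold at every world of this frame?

Axiom 5 corresponds to the accessibility relation being Euclidean.
Euclidean: no — w0 R w1 and w0 R w5, but not w1 R w5.

No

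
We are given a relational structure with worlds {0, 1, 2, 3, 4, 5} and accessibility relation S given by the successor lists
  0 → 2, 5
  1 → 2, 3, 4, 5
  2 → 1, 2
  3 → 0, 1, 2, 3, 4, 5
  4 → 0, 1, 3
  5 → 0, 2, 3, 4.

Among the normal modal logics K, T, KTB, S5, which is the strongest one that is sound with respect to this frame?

K

Reflexive (axiom T): no — 0 is not related to itself.
Symmetric (axiom B): no — 0 S 2 but not 2 S 0.
Euclidean (axiom 5): no — 0 S 2 and 0 S 5, but not 2 S 5.
So F validates K; T would additionally require S to be reflexive. The strongest is K.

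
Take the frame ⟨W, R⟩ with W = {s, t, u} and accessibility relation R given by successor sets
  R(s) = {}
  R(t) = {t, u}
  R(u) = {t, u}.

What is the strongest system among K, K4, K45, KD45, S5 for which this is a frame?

K45

Transitive (axiom 4): yes — every two-step R-path is closed by a direct edge.
Euclidean (axiom 5): yes — any two successors of a common world are R-related.
Serial (axiom D): no — s has no R-successor.
Reflexive (axiom T): no — s is not related to itself.
So F validates K, K4, K45; KD45 would additionally require R to be serial. The strongest is K45.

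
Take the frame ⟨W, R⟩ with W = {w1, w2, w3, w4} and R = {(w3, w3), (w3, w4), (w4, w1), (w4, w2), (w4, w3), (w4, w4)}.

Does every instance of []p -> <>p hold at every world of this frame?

Axiom D corresponds to the accessibility relation being serial.
Serial: no — w1 has no R-successor.

No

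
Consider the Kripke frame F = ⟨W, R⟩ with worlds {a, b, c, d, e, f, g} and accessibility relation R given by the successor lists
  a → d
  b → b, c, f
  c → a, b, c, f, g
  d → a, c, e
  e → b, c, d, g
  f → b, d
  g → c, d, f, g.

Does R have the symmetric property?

No

Symmetric: no — c R a but not a R c.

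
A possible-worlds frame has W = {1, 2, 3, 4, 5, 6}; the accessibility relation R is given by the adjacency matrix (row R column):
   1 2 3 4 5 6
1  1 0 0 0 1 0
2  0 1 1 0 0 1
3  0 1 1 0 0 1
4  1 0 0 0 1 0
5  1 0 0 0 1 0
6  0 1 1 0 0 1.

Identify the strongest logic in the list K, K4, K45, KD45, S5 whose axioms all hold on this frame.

KD45

Transitive (axiom 4): yes — every two-step R-path is closed by a direct edge.
Euclidean (axiom 5): yes — any two successors of a common world are R-related.
Serial (axiom D): yes — every world has a successor (e.g. 1 R 1).
Reflexive (axiom T): no — 4 is not related to itself.
So F validates K, K4, K45, KD45; S5 would additionally require R to be reflexive. The strongest is KD45.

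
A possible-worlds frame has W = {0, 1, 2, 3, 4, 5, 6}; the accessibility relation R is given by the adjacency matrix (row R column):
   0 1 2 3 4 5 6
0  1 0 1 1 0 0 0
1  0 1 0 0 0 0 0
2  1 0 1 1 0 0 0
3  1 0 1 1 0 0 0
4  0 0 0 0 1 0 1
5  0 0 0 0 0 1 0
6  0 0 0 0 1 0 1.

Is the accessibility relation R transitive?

Transitive: yes — every two-step R-path is closed by a direct edge.

Yes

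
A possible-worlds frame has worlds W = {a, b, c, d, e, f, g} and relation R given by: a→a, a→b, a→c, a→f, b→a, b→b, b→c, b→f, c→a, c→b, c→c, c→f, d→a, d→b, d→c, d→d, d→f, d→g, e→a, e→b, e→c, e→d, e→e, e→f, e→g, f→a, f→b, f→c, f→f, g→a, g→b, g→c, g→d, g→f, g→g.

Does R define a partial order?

No

Reflexive: yes — every world is R-related to itself.
Transitive: yes — every two-step R-path is closed by a direct edge.
Antisymmetric: no — a R b and b R a with a ≠ b.
So R is not a partial order.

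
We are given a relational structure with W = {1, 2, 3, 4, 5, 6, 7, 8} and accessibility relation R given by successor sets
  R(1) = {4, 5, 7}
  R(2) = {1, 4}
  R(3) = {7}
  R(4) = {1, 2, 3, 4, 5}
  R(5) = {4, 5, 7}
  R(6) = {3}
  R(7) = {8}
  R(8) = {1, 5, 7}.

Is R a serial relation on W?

Serial: yes — every world has a successor (e.g. 1 R 4).

Yes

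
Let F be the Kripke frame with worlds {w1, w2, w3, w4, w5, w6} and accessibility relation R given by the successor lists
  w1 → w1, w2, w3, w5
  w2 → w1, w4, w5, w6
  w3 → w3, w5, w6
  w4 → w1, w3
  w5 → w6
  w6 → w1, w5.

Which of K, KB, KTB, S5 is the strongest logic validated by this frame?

K

Symmetric (axiom B): no — w1 R w3 but not w3 R w1.
Reflexive (axiom T): no — w2 is not related to itself.
Euclidean (axiom 5): no — w1 R w2 and w1 R w3, but not w2 R w3.
So F validates K; KB would additionally require R to be symmetric. The strongest is K.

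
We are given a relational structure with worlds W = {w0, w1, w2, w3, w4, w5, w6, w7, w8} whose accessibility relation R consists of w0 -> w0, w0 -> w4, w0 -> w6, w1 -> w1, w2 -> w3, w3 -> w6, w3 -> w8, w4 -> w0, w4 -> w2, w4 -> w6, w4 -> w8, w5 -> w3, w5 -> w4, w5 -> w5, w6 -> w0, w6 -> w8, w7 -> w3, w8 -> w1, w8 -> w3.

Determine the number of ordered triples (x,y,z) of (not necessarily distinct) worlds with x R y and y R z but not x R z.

26

Enumerating: (w0,w4,w2), (w0,w4,w8), (w0,w6,w8), (w2,w3,w6), (w2,w3,w8), (w3,w6,w0), (w3,w8,w1), (w3,w8,w3), (w4,w0,w4), (w4,w2,w3), (w4,w8,w1), (w4,w8,w3), … and 14 more.
Total: 26.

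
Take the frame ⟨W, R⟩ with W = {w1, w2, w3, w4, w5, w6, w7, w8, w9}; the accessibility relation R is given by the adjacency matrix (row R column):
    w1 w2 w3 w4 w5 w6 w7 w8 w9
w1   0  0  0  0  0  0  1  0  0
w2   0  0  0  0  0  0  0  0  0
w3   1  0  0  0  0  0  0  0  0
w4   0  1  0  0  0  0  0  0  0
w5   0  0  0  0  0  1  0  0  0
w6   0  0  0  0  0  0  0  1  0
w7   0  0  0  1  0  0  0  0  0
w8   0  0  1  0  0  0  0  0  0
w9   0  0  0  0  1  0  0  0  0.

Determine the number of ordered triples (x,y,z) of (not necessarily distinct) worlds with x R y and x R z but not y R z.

Enumerating: (w1,w7,w7), (w3,w1,w1), (w4,w2,w2), (w5,w6,w6), (w6,w8,w8), (w7,w4,w4), (w8,w3,w3), (w9,w5,w5).

8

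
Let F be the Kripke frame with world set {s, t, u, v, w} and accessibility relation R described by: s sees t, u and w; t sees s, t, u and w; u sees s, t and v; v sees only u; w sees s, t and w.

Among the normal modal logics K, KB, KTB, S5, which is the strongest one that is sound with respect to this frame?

Symmetric (axiom B): yes — every pair in R has its reverse in R.
Reflexive (axiom T): no — s is not related to itself.
Euclidean (axiom 5): no — s R u and s R w, but not u R w.
So F validates K, KB; KTB would additionally require R to be reflexive. The strongest is KB.

KB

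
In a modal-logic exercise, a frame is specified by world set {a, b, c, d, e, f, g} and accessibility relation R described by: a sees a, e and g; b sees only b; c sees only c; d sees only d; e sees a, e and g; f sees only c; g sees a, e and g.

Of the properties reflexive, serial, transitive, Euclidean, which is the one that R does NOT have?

reflexive

Reflexive: no — f is not related to itself.
Serial: yes — every world has a successor (e.g. a R a).
Transitive: yes — every two-step R-path is closed by a direct edge.
Euclidean: yes — any two successors of a common world are R-related.
Only reflexive fails.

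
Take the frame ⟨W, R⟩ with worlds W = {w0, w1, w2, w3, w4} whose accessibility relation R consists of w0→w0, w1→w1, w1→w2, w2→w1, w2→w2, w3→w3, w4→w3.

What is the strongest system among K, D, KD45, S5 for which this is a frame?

KD45

Serial (axiom D): yes — every world has a successor (e.g. w0 R w0).
Euclidean (axiom 5): yes — any two successors of a common world are R-related.
Transitive (axiom 4): yes — every two-step R-path is closed by a direct edge.
Reflexive (axiom T): no — w4 is not related to itself.
So F validates K, D, KD45; S5 would additionally require R to be reflexive. The strongest is KD45.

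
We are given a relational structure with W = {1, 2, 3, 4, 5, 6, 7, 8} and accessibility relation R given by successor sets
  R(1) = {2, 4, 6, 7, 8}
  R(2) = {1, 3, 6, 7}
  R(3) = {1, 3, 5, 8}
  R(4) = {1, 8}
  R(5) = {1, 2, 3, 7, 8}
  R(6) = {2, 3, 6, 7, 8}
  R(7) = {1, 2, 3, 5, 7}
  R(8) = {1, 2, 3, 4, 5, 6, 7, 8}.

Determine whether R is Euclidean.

Euclidean: no — 1 R 2 and 1 R 4, but not 2 R 4.

No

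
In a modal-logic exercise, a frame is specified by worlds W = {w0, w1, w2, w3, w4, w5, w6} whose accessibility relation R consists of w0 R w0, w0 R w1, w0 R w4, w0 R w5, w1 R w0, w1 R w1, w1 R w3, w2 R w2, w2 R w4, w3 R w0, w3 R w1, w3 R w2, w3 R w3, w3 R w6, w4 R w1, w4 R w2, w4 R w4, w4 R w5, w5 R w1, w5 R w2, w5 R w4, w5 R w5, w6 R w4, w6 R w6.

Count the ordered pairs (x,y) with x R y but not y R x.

9

Enumerating: (w0,w4), (w0,w5), (w3,w0), (w3,w2), (w3,w6), (w4,w1), (w5,w1), (w5,w2), (w6,w4).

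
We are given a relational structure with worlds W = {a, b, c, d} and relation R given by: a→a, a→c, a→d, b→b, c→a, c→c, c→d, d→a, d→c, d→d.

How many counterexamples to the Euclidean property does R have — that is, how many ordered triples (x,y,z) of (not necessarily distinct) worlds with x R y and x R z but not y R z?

R is Euclidean; there are no such tuples.

0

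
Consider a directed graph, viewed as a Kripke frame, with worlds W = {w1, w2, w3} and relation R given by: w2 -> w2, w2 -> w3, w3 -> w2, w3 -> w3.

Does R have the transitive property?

Transitive: yes — every two-step R-path is closed by a direct edge.

Yes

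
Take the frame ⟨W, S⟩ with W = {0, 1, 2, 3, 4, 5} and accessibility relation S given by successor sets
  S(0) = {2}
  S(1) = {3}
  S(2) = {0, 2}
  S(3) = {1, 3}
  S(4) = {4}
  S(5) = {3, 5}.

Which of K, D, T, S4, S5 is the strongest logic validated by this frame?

Serial (axiom D): yes — every world has a successor (e.g. 0 S 2).
Reflexive (axiom T): no — 0 is not related to itself.
Transitive (axiom 4): no — 5 S 3 and 3 S 1, but not 5 S 1.
Euclidean (axiom 5): no — 2 S 0 and 2 S 0, but not 0 S 0.
So F validates K, D; T would additionally require S to be reflexive. The strongest is D.

D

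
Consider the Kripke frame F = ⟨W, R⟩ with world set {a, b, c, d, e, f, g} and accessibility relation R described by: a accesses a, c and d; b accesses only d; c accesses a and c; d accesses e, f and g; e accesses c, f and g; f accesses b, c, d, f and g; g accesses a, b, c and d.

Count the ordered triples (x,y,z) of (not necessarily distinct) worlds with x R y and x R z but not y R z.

Enumerating: (a,c,d), (a,d,a), (a,d,c), (a,d,d), (b,d,d), (d,e,e), (d,f,e), (d,g,e), (d,g,f), (d,g,g), (e,c,f), (e,c,g), … and 25 more.
Total: 37.

37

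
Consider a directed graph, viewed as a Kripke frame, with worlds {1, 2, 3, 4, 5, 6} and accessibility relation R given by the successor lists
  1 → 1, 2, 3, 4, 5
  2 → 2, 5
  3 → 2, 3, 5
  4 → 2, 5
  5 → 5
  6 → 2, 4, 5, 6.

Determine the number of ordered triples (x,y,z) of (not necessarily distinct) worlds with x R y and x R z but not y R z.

Enumerating: (1,2,1), (1,2,3), (1,2,4), (1,3,1), (1,3,4), (1,4,1), (1,4,3), (1,4,4), (1,5,1), (1,5,2), (1,5,3), (1,5,4), … and 12 more.
Total: 24.

24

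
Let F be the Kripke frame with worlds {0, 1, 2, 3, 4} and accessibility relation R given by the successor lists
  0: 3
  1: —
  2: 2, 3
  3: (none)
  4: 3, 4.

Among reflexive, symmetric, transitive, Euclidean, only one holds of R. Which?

Reflexive: no — 0 is not related to itself.
Symmetric: no — 0 R 3 but not 3 R 0.
Transitive: yes — every two-step R-path is closed by a direct edge.
Euclidean: no — 0 R 3 and 0 R 3, but not 3 R 3.
Only transitive holds.

transitive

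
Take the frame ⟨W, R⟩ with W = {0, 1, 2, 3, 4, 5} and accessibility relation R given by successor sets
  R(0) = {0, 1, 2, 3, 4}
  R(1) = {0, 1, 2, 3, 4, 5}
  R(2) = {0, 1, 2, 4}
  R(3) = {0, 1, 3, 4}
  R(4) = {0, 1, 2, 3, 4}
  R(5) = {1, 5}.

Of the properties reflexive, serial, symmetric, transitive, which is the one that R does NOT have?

transitive

Reflexive: yes — every world is R-related to itself.
Serial: yes — every world has a successor (e.g. 0 R 0).
Symmetric: yes — every pair in R has its reverse in R.
Transitive: no — 0 R 1 and 1 R 5, but not 0 R 5.
Only transitive fails.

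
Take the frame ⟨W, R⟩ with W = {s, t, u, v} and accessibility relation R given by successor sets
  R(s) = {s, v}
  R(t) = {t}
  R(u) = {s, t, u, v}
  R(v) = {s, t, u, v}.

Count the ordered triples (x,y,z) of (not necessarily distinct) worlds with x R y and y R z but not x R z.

Enumerating: (s,v,t), (s,v,u).

2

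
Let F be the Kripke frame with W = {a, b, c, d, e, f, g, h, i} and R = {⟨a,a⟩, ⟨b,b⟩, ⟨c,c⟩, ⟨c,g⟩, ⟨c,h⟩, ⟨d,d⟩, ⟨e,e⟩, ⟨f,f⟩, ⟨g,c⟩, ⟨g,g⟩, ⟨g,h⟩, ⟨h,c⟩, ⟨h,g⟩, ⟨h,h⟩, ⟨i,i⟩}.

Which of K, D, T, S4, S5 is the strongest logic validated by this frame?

Serial (axiom D): yes — every world has a successor (e.g. a R a).
Reflexive (axiom T): yes — every world is R-related to itself.
Transitive (axiom 4): yes — every two-step R-path is closed by a direct edge.
Euclidean (axiom 5): yes — any two successors of a common world are R-related.
So F validates K, D, T, S4, S5. The strongest is S5.

S5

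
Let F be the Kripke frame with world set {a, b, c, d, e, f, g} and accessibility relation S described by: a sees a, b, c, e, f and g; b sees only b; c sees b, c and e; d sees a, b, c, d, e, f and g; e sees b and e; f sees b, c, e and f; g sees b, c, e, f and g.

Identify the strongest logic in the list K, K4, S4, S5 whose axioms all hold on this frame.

S4

Transitive (axiom 4): yes — every two-step S-path is closed by a direct edge.
Reflexive (axiom T): yes — every world is S-related to itself.
Euclidean (axiom 5): no — a S b and a S c, but not b S c.
So F validates K, K4, S4; S5 would additionally require S to be Euclidean. The strongest is S4.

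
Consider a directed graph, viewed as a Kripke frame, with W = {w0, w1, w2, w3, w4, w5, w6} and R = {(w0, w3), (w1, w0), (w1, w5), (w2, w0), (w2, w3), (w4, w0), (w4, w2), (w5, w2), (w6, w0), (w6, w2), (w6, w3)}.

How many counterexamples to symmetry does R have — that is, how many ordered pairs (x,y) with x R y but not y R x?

11

Enumerating: (w0,w3), (w1,w0), (w1,w5), (w2,w0), (w2,w3), (w4,w0), (w4,w2), (w5,w2), (w6,w0), (w6,w2), (w6,w3).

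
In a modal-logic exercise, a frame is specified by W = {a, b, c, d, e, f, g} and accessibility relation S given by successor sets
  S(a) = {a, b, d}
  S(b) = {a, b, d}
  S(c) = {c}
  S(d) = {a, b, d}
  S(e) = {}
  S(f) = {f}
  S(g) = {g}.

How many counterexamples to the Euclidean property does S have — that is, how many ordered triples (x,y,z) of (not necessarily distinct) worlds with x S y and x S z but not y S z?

0

S is Euclidean; there are no such tuples.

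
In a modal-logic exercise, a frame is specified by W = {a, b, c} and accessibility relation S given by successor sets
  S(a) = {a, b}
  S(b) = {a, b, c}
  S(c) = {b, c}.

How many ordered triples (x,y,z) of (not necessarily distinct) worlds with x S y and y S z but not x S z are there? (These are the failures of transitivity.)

Enumerating: (a,b,c), (c,b,a).

2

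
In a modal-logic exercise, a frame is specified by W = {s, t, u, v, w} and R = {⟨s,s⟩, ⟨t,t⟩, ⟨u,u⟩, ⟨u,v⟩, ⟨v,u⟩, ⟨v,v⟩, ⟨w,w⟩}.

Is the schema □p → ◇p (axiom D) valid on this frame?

By correspondence theory, D is valid on a frame iff R is serial.
Serial: yes — every world has a successor (e.g. s R s).

Yes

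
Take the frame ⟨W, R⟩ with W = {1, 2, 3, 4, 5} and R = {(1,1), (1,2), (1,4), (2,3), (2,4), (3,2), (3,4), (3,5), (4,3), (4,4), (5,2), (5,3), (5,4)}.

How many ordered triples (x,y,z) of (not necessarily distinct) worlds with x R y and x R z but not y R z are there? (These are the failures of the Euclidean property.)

14

Enumerating: (1,2,1), (1,2,2), (1,4,1), (1,4,2), (2,3,3), (3,2,2), (3,2,5), (3,4,2), (3,4,5), (3,5,5), (4,3,3), (5,2,2), (5,3,3), (5,4,2).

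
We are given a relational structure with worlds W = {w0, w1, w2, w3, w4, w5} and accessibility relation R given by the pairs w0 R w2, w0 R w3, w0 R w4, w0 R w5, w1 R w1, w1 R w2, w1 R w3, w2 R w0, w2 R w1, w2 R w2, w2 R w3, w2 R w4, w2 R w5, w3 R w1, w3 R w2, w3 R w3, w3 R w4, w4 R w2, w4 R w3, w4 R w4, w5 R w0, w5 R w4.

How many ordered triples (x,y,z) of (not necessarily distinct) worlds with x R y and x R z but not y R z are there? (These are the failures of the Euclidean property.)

23

Enumerating: (w0,w3,w5), (w0,w4,w5), (w0,w5,w2), (w0,w5,w3), (w0,w5,w5), (w2,w0,w0), (w2,w0,w1), (w2,w1,w0), (w2,w1,w4), (w2,w1,w5), (w2,w3,w0), (w2,w3,w5), … and 11 more.
Total: 23.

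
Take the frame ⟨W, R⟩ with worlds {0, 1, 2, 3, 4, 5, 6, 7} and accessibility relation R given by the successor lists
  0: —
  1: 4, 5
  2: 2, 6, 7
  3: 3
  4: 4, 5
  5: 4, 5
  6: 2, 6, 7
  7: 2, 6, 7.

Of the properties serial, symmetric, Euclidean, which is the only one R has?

Euclidean

Serial: no — 0 has no R-successor.
Symmetric: no — 1 R 4 but not 4 R 1.
Euclidean: yes — any two successors of a common world are R-related.
Only Euclidean holds.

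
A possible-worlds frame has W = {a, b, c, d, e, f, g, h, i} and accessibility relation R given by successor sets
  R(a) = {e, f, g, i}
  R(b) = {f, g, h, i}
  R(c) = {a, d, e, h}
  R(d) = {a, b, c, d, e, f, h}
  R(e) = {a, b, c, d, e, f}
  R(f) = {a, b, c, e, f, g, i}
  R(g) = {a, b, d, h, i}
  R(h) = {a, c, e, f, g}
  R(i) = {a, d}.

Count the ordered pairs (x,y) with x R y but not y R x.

Enumerating: (b,h), (b,i), (c,a), (d,a), (d,b), (d,f), (d,h), (e,b), (f,c), (f,g), (f,i), (g,d), (g,i), (h,a), (h,e), (h,f), (i,d).

17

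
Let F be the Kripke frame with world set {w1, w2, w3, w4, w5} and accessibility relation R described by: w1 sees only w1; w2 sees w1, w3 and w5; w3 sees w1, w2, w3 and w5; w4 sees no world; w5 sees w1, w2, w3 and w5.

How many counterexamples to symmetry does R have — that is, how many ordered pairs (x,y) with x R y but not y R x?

3

Enumerating: (w2,w1), (w3,w1), (w5,w1).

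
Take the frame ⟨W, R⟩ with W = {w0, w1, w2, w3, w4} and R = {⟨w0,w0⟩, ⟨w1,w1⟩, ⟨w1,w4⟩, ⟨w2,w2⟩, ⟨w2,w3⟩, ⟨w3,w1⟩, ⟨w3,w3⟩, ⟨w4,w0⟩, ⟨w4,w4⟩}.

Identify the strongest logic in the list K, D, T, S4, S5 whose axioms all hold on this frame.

T

Serial (axiom D): yes — every world has a successor (e.g. w0 R w0).
Reflexive (axiom T): yes — every world is R-related to itself.
Transitive (axiom 4): no — w1 R w4 and w4 R w0, but not w1 R w0.
Euclidean (axiom 5): no — w1 R w4 and w1 R w1, but not w4 R w1.
So F validates K, D, T; S4 would additionally require R to be transitive. The strongest is T.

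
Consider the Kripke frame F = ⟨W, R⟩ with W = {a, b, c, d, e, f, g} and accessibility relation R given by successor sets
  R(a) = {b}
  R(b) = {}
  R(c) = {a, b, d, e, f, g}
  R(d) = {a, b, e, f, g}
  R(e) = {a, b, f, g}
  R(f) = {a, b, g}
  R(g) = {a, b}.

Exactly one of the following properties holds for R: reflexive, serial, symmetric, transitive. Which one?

transitive

Reflexive: no — a is not related to itself.
Serial: no — b has no R-successor.
Symmetric: no — a R b but not b R a.
Transitive: yes — every two-step R-path is closed by a direct edge.
Only transitive holds.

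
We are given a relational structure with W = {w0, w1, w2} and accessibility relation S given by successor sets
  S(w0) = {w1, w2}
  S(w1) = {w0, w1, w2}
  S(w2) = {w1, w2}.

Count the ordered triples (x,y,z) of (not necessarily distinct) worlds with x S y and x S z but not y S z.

Enumerating: (w1,w0,w0), (w1,w2,w0).

2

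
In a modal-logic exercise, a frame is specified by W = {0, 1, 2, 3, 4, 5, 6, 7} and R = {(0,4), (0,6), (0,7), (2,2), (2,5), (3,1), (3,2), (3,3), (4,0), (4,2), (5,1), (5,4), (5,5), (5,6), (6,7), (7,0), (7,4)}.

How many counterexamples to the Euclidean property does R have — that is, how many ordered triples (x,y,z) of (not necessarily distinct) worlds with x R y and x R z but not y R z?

31

Enumerating: (0,4,4), (0,4,6), (0,4,7), (0,6,4), (0,6,6), (0,7,6), (0,7,7), (2,5,2), (3,1,1), (3,1,2), (3,1,3), (3,2,1), … and 19 more.
Total: 31.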